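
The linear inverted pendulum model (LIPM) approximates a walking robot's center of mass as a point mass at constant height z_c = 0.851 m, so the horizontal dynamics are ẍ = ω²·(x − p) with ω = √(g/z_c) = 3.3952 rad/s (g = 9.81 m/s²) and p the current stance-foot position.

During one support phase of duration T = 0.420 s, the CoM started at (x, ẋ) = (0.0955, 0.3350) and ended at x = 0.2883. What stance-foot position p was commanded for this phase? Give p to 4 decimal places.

ωT = 3.3952·0.420 = 1.425984; cosh(ωT) = 2.201112, sinh(ωT) = 1.960840
x(T) = p + (x₀−p)·cosh(ωT) + (ẋ₀/ω)·sinh(ωT) ⇒ p·(1 − cosh) = x(T) − x₀·cosh − (ẋ₀/ω)·sinh
numerator   = 0.2883 − (0.0955)·2.201112 − (0.3350/3.3952)·1.960840 = -0.115380
denominator = 1 − 2.201112 = -1.201112
p = -0.115380 / -1.201112 = 0.0961

p = 0.0961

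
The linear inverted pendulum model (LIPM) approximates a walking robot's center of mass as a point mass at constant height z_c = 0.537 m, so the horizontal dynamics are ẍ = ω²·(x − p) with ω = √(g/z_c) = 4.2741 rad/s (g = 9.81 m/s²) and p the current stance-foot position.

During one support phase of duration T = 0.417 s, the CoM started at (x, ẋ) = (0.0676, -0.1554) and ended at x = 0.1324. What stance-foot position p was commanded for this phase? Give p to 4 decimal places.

ωT = 4.2741·0.417 = 1.782300; cosh(ωT) = 3.055880, sinh(ωT) = 2.887629
x(T) = p + (x₀−p)·cosh(ωT) + (ẋ₀/ω)·sinh(ωT) ⇒ p·(1 − cosh) = x(T) − x₀·cosh − (ẋ₀/ω)·sinh
numerator   = 0.1324 − (0.0676)·3.055880 − (-0.1554/4.2741)·2.887629 = 0.030812
denominator = 1 − 3.055880 = -2.055880
p = 0.030812 / -2.055880 = -0.0150

p = -0.0150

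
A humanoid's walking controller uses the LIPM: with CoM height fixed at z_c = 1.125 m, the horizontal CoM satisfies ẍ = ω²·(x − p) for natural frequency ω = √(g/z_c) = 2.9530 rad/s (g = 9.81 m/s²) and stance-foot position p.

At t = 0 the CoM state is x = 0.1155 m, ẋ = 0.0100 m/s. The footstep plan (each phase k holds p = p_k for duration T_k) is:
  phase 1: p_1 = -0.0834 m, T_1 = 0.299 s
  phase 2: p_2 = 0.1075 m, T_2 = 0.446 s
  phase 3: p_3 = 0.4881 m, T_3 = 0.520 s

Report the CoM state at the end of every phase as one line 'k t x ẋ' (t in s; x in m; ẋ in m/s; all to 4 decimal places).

1 0.2990 0.2016 0.6028
2 0.7450 0.6493 1.6870
3 1.2650 2.1448 5.1530

phase 1: p=-0.0834, T=0.299, ωT=0.882947, cosh=1.415789, sinh=1.002226; start (x,ẋ)=(0.115500, 0.010000) → end (x,ẋ)=(0.201594, 0.602817)
phase 2: p=0.1075, T=0.446, ωT=1.317038, cosh=2.000139, sinh=1.732211; start (x,ẋ)=(0.201594, 0.602817) → end (x,ẋ)=(0.649310, 1.687031)
phase 3: p=0.4881, T=0.520, ωT=1.535560, cosh=2.429630, sinh=2.214295; start (x,ẋ)=(0.649310, 1.687031) → end (x,ẋ)=(2.144795, 5.152987)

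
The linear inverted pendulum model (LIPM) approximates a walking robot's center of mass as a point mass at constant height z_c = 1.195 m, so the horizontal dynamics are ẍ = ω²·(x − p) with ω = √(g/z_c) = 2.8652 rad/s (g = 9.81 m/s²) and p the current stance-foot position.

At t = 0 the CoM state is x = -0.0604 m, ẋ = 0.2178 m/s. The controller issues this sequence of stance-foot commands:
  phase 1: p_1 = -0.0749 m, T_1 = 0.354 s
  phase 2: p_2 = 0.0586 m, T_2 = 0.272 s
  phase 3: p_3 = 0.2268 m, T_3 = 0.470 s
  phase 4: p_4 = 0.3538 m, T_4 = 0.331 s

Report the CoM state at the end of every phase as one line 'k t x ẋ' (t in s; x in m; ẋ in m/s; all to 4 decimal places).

phase 1: p=-0.0749, T=0.354, ωT=1.014281, cosh=1.560021, sinh=1.197358; start (x,ẋ)=(-0.060400, 0.217800) → end (x,ẋ)=(0.038738, 0.389517)
phase 2: p=0.0586, T=0.272, ωT=0.779334, cosh=1.319366, sinh=0.860655; start (x,ẋ)=(0.038738, 0.389517) → end (x,ẋ)=(0.149399, 0.464938)
phase 3: p=0.2268, T=0.470, ωT=1.346644, cosh=2.052307, sinh=1.792195; start (x,ẋ)=(0.149399, 0.464938) → end (x,ẋ)=(0.358770, 0.556742)
phase 4: p=0.3538, T=0.331, ωT=0.948381, cosh=1.484447, sinh=1.097080; start (x,ẋ)=(0.358770, 0.556742) → end (x,ẋ)=(0.574354, 0.842078)

1 0.3540 0.0387 0.3895
2 0.6260 0.1494 0.4649
3 1.0960 0.3588 0.5567
4 1.4270 0.5744 0.8421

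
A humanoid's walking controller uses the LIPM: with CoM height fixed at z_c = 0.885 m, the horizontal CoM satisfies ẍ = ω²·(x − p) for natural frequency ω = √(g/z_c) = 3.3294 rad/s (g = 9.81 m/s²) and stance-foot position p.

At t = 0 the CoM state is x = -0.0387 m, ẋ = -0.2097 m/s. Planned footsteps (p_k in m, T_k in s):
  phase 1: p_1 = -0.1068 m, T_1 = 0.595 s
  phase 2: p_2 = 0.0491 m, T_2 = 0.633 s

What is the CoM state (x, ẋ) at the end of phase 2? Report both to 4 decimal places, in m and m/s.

x = -0.4481, ẋ = -1.5994

phase 1: p=-0.1068, T=0.595, ωT=1.980993, cosh=3.693935, sinh=3.556003; start (x,ẋ)=(-0.038700, -0.209700) → end (x,ẋ)=(-0.079215, 0.031642)
phase 2: p=0.0491, T=0.633, ωT=2.107510, cosh=4.174635, sinh=4.053095; start (x,ẋ)=(-0.079215, 0.031642) → end (x,ẋ)=(-0.448050, -1.599443)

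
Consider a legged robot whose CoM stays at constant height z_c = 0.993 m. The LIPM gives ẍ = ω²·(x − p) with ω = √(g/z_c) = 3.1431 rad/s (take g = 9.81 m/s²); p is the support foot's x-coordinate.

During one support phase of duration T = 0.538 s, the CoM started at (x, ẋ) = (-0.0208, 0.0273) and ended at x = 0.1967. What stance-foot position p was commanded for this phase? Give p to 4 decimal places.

p = -0.1287

ωT = 3.1431·0.538 = 1.690988; cosh(ωT) = 2.804587, sinh(ωT) = 2.620250
x(T) = p + (x₀−p)·cosh(ωT) + (ẋ₀/ω)·sinh(ωT) ⇒ p·(1 − cosh) = x(T) − x₀·cosh − (ẋ₀/ω)·sinh
numerator   = 0.1967 − (-0.0208)·2.804587 − (0.0273/3.1431)·2.620250 = 0.232277
denominator = 1 − 2.804587 = -1.804587
p = 0.232277 / -1.804587 = -0.1287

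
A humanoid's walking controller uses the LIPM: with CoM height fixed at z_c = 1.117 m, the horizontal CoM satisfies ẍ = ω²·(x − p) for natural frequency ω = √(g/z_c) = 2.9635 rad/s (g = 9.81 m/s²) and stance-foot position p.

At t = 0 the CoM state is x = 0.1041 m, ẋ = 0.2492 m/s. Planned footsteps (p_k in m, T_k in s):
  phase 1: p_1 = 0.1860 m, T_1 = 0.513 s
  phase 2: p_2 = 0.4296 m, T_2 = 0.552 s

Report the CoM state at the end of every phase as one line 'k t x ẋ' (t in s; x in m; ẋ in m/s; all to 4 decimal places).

phase 1: p=0.1860, T=0.513, ωT=1.520275, cosh=2.396068, sinh=2.177417; start (x,ẋ)=(0.104100, 0.249200) → end (x,ẋ)=(0.172860, 0.068618)
phase 2: p=0.4296, T=0.552, ωT=1.635852, cosh=2.664308, sinh=2.469522; start (x,ẋ)=(0.172860, 0.068618) → end (x,ẋ)=(-0.197253, -1.696110)

1 0.5130 0.1729 0.0686
2 1.0650 -0.1973 -1.6961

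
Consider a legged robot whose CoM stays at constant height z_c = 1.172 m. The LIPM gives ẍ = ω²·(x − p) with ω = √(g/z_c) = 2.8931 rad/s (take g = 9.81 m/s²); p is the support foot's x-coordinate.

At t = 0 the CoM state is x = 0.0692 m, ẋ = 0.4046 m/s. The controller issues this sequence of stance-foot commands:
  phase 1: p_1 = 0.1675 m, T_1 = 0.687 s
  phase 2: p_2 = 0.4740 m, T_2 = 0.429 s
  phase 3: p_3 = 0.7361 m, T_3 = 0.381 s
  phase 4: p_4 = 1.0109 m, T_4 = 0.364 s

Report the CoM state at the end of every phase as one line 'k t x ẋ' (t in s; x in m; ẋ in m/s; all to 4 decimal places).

1 0.6870 0.3028 0.4858
2 1.1160 0.4193 0.1254
3 1.4970 0.2646 -1.0180
4 1.8610 -0.6318 -4.3545

phase 1: p=0.1675, T=0.687, ωT=1.987560, cosh=3.717366, sinh=3.580337; start (x,ẋ)=(0.069200, 0.404600) → end (x,ẋ)=(0.302793, 0.485828)
phase 2: p=0.4740, T=0.429, ωT=1.241140, cosh=1.874305, sinh=1.585250; start (x,ẋ)=(0.302793, 0.485828) → end (x,ẋ)=(0.419311, 0.125385)
phase 3: p=0.7361, T=0.381, ωT=1.102271, cosh=1.671556, sinh=1.339440; start (x,ẋ)=(0.419311, 0.125385) → end (x,ẋ)=(0.264621, -1.018010)
phase 4: p=1.0109, T=0.364, ωT=1.053088, cosh=1.607674, sinh=1.258816; start (x,ẋ)=(0.264621, -1.018010) → end (x,ẋ)=(-0.631820, -4.354488)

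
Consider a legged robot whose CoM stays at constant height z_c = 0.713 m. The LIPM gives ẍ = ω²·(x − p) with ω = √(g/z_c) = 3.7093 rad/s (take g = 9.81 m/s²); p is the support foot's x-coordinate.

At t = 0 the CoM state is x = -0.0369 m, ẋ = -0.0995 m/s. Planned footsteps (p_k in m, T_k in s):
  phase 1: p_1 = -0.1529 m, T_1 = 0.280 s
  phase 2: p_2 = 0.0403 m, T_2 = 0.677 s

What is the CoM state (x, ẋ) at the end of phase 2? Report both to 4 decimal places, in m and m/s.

x = 0.3964, ẋ = 1.3637

phase 1: p=-0.1529, T=0.280, ωT=1.038604, cosh=1.589609, sinh=1.235661; start (x,ẋ)=(-0.036900, -0.099500) → end (x,ẋ)=(-0.001651, 0.373513)
phase 2: p=0.0403, T=0.677, ωT=2.511196, cosh=6.200414, sinh=6.119243; start (x,ẋ)=(-0.001651, 0.373513) → end (x,ẋ)=(0.396370, 1.363718)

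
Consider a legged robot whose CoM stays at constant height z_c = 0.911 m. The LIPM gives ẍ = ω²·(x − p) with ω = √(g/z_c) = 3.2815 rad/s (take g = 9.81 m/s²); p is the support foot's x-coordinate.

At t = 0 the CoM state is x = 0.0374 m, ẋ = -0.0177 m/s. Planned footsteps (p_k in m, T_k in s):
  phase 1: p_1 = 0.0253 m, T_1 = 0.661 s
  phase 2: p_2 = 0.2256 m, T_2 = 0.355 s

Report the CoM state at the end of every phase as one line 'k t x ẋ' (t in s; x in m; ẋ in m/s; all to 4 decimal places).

1 0.6610 0.0556 0.0930
2 1.0160 -0.0323 -0.6434

phase 1: p=0.0253, T=0.661, ωT=2.169071, cosh=4.432220, sinh=4.317936; start (x,ẋ)=(0.037400, -0.017700) → end (x,ẋ)=(0.055639, 0.092998)
phase 2: p=0.2256, T=0.355, ωT=1.164932, cosh=1.758825, sinh=1.446881; start (x,ẋ)=(0.055639, 0.092998) → end (x,ẋ)=(-0.032326, -0.643395)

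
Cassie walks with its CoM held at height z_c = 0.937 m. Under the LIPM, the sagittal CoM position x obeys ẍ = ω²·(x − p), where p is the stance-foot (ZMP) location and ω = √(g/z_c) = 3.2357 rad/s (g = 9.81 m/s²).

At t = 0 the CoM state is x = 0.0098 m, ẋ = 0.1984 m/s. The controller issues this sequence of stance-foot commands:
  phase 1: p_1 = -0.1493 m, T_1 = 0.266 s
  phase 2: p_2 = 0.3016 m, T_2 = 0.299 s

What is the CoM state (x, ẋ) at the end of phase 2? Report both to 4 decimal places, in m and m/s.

x = 0.3163, ẋ = 0.5513

phase 1: p=-0.1493, T=0.266, ωT=0.860696, cosh=1.393837, sinh=0.970969; start (x,ẋ)=(0.009800, 0.198400) → end (x,ẋ)=(0.131995, 0.776392)
phase 2: p=0.3016, T=0.299, ωT=0.967474, cosh=1.505666, sinh=1.125624; start (x,ẋ)=(0.131995, 0.776392) → end (x,ẋ)=(0.316321, 0.551256)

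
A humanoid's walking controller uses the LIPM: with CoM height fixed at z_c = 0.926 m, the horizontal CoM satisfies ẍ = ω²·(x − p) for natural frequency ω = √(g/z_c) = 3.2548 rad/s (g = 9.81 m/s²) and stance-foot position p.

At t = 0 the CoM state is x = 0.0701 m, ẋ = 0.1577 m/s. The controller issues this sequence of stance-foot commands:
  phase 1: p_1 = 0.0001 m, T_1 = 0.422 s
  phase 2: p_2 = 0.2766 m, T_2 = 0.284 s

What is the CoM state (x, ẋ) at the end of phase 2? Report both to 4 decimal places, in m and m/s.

phase 1: p=0.0001, T=0.422, ωT=1.373526, cosh=2.101231, sinh=1.848018; start (x,ẋ)=(0.070100, 0.157700) → end (x,ẋ)=(0.236725, 0.752409)
phase 2: p=0.2766, T=0.284, ωT=0.924363, cosh=1.458523, sinh=1.061739; start (x,ẋ)=(0.236725, 0.752409) → end (x,ẋ)=(0.463883, 0.959610)

x = 0.4639, ẋ = 0.9596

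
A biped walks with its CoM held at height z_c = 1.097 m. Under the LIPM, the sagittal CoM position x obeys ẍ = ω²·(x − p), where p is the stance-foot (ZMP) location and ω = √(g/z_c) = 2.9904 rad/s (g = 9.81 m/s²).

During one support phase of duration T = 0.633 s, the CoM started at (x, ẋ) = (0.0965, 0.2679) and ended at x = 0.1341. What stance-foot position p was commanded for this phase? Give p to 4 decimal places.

ωT = 2.9904·0.633 = 1.892923; cosh(ωT) = 3.394689, sinh(ωT) = 3.244058
x(T) = p + (x₀−p)·cosh(ωT) + (ẋ₀/ω)·sinh(ωT) ⇒ p·(1 − cosh) = x(T) − x₀·cosh − (ẋ₀/ω)·sinh
numerator   = 0.1341 − (0.0965)·3.394689 − (0.2679/2.9904)·3.244058 = -0.484112
denominator = 1 − 3.394689 = -2.394689
p = -0.484112 / -2.394689 = 0.2022

p = 0.2022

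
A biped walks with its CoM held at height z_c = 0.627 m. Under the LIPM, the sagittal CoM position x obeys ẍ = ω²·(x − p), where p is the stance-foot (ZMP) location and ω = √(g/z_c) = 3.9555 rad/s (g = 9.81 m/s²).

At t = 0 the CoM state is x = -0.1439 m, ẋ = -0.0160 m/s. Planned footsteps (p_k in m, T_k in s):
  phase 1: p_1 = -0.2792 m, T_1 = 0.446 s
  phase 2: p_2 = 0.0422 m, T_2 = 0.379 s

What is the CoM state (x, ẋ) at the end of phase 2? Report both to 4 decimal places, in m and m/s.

x = 1.0046, ẋ = 4.0696

phase 1: p=-0.2792, T=0.446, ωT=1.764153, cosh=3.003979, sinh=2.832647; start (x,ẋ)=(-0.143900, -0.016000) → end (x,ẋ)=(0.115780, 1.467910)
phase 2: p=0.0422, T=0.379, ωT=1.499135, cosh=2.350568, sinh=2.127244; start (x,ẋ)=(0.115780, 1.467910) → end (x,ẋ)=(1.004589, 4.069550)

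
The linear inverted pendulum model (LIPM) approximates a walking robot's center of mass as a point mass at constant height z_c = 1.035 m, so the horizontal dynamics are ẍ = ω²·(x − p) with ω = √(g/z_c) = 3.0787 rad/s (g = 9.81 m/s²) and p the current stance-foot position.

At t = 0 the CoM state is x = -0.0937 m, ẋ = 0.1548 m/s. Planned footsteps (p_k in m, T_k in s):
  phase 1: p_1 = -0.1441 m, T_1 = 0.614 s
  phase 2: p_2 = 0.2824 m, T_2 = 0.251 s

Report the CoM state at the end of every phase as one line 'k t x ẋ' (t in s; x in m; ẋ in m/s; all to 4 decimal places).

phase 1: p=-0.1441, T=0.614, ωT=1.890322, cosh=3.386261, sinh=3.235238; start (x,ẋ)=(-0.093700, 0.154800) → end (x,ẋ)=(0.189238, 1.026194)
phase 2: p=0.2824, T=0.251, ωT=0.772754, cosh=1.313731, sinh=0.851991; start (x,ẋ)=(0.189238, 1.026194) → end (x,ẋ)=(0.443997, 1.103777)

1 0.6140 0.1892 1.0262
2 0.8650 0.4440 1.1038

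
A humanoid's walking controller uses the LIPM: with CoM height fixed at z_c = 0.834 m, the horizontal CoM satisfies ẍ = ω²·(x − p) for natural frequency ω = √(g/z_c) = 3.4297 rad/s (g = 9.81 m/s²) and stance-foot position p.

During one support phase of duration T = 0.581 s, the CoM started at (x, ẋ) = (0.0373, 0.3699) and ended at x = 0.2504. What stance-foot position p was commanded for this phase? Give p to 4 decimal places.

ωT = 3.4297·0.581 = 1.992656; cosh(ωT) = 3.735660, sinh(ωT) = 3.599327
x(T) = p + (x₀−p)·cosh(ωT) + (ẋ₀/ω)·sinh(ωT) ⇒ p·(1 − cosh) = x(T) − x₀·cosh − (ẋ₀/ω)·sinh
numerator   = 0.2504 − (0.0373)·3.735660 − (0.3699/3.4297)·3.599327 = -0.277135
denominator = 1 − 3.735660 = -2.735660
p = -0.277135 / -2.735660 = 0.1013

p = 0.1013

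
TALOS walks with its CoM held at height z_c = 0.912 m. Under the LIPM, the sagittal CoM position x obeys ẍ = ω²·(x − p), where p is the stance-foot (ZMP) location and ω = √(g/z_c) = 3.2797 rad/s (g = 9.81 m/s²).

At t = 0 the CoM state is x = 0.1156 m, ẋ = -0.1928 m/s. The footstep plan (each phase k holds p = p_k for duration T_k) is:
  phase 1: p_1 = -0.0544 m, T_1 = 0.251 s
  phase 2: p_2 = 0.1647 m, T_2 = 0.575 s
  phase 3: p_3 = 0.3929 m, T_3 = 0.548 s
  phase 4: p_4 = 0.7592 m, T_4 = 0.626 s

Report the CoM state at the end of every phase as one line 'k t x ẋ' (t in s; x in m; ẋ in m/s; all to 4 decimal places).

1 0.2510 0.1225 0.2507
2 0.8260 0.2685 0.3994
3 1.3740 0.3646 0.0411
4 2.0000 -0.7555 -4.7963

phase 1: p=-0.0544, T=0.251, ωT=0.823205, cosh=1.358405, sinh=0.919383; start (x,ẋ)=(0.115600, -0.192800) → end (x,ẋ)=(0.122482, 0.250700)
phase 2: p=0.1647, T=0.575, ωT=1.885827, cosh=3.371755, sinh=3.220052; start (x,ẋ)=(0.122482, 0.250700) → end (x,ẋ)=(0.268493, 0.399446)
phase 3: p=0.3929, T=0.548, ωT=1.797276, cosh=3.099469, sinh=2.933719; start (x,ẋ)=(0.268493, 0.399446) → end (x,ẋ)=(0.364611, 0.041058)
phase 4: p=0.7592, T=0.626, ωT=2.053092, cosh=3.960148, sinh=3.831810; start (x,ẋ)=(0.364611, 0.041058) → end (x,ẋ)=(-0.755460, -4.796276)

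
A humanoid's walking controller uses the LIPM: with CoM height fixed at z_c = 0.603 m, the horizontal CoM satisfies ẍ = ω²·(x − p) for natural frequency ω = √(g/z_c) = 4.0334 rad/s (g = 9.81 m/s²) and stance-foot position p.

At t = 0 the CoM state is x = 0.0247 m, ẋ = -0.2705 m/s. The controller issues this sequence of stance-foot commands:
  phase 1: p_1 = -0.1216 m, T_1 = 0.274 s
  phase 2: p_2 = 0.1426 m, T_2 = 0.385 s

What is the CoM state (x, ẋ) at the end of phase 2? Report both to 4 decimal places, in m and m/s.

x = 0.0632, ẋ = -0.1550

phase 1: p=-0.1216, T=0.274, ωT=1.105152, cosh=1.675421, sinh=1.344261; start (x,ẋ)=(0.024700, -0.270500) → end (x,ẋ)=(0.033361, 0.340029)
phase 2: p=0.1426, T=0.385, ωT=1.552859, cosh=2.468301, sinh=2.256659; start (x,ẋ)=(0.033361, 0.340029) → end (x,ẋ)=(0.063210, -0.154999)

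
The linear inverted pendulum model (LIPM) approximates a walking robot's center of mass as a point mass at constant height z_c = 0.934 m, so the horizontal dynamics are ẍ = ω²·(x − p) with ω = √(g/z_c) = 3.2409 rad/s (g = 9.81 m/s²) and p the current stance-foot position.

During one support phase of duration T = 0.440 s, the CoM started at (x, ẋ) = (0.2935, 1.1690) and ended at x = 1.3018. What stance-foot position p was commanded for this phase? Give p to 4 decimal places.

ωT = 3.2409·0.440 = 1.425996; cosh(ωT) = 2.201135, sinh(ωT) = 1.960866
x(T) = p + (x₀−p)·cosh(ωT) + (ẋ₀/ω)·sinh(ωT) ⇒ p·(1 − cosh) = x(T) − x₀·cosh − (ẋ₀/ω)·sinh
numerator   = 1.3018 − (0.2935)·2.201135 − (1.1690/3.2409)·1.960866 = -0.051522
denominator = 1 − 2.201135 = -1.201135
p = -0.051522 / -1.201135 = 0.0429

p = 0.0429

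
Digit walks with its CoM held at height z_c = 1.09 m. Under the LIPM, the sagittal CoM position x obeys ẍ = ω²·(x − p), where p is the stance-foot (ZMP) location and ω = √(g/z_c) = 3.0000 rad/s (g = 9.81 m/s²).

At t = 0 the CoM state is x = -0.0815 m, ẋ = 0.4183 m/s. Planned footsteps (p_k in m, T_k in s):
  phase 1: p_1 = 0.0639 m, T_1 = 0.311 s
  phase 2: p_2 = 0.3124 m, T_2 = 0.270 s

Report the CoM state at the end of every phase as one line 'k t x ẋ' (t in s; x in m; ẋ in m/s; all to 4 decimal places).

1 0.3110 0.0003 0.1453
2 0.5810 -0.0641 -0.6485

phase 1: p=0.0639, T=0.311, ωT=0.933000, cosh=1.467748, sinh=1.074376; start (x,ẋ)=(-0.081500, 0.418300) → end (x,ẋ)=(0.000293, 0.145316)
phase 2: p=0.3124, T=0.270, ωT=0.810000, cosh=1.346383, sinh=0.901525; start (x,ẋ)=(0.000293, 0.145316) → end (x,ẋ)=(-0.064146, -0.648465)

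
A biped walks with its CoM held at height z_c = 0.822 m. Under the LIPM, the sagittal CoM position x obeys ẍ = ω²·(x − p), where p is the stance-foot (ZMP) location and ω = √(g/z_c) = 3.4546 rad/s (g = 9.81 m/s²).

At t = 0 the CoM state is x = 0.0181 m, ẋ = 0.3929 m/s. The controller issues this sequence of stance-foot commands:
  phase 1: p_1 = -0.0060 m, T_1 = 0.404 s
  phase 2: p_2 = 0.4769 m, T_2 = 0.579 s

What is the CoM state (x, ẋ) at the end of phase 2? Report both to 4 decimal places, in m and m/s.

phase 1: p=-0.0060, T=0.404, ωT=1.395658, cosh=2.142651, sinh=1.894981; start (x,ẋ)=(0.018100, 0.392900) → end (x,ẋ)=(0.261159, 0.999616)
phase 2: p=0.4769, T=0.579, ωT=2.000213, cosh=3.762970, sinh=3.627663; start (x,ẋ)=(0.261159, 0.999616) → end (x,ẋ)=(0.714765, 1.057827)

x = 0.7148, ẋ = 1.0578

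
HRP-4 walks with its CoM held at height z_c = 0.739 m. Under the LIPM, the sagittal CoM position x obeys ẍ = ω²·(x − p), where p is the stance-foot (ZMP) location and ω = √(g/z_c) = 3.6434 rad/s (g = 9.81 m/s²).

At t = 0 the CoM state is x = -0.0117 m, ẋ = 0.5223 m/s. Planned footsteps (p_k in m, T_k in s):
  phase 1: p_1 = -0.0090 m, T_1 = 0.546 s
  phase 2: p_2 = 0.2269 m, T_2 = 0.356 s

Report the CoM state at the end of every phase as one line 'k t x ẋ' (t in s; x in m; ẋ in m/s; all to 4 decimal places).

1 0.5460 0.4951 1.9095
2 0.9020 1.6413 5.4081

phase 1: p=-0.0090, T=0.546, ωT=1.989296, cosh=3.723590, sinh=3.586798; start (x,ẋ)=(-0.011700, 0.522300) → end (x,ẋ)=(0.495132, 1.909547)
phase 2: p=0.2269, T=0.356, ωT=1.297050, cosh=1.965913, sinh=1.692576; start (x,ẋ)=(0.495132, 1.909547) → end (x,ẋ)=(1.641320, 5.408120)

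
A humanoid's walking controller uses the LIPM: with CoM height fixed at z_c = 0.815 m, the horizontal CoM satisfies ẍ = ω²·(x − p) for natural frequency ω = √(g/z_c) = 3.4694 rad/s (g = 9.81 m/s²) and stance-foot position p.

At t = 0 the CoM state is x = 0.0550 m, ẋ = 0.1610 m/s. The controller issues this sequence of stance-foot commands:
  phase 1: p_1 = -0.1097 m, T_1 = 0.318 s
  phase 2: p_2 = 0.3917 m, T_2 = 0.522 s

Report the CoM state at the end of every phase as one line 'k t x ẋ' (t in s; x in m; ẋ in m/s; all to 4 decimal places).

phase 1: p=-0.1097, T=0.318, ωT=1.103269, cosh=1.672894, sinh=1.341109; start (x,ẋ)=(0.055000, 0.161000) → end (x,ẋ)=(0.228061, 1.035659)
phase 2: p=0.3917, T=0.522, ωT=1.811027, cosh=3.140106, sinh=2.976619; start (x,ẋ)=(0.228061, 1.035659) → end (x,ẋ)=(0.766414, 1.562164)

1 0.3180 0.2281 1.0357
2 0.8400 0.7664 1.5622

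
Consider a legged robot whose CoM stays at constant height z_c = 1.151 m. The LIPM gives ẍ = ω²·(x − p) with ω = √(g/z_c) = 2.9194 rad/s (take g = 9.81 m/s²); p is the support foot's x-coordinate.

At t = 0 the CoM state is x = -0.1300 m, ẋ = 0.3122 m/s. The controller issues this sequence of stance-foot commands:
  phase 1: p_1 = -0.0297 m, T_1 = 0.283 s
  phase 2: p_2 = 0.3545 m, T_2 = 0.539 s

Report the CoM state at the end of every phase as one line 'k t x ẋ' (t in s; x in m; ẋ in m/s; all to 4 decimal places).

phase 1: p=-0.0297, T=0.283, ωT=0.826190, cosh=1.361156, sinh=0.923442; start (x,ẋ)=(-0.130000, 0.312200) → end (x,ẋ)=(-0.067471, 0.154554)
phase 2: p=0.3545, T=0.539, ωT=1.573557, cosh=2.515540, sinh=2.308234; start (x,ẋ)=(-0.067471, 0.154554) → end (x,ẋ)=(-0.584787, -2.454732)

1 0.2830 -0.0675 0.1546
2 0.8220 -0.5848 -2.4547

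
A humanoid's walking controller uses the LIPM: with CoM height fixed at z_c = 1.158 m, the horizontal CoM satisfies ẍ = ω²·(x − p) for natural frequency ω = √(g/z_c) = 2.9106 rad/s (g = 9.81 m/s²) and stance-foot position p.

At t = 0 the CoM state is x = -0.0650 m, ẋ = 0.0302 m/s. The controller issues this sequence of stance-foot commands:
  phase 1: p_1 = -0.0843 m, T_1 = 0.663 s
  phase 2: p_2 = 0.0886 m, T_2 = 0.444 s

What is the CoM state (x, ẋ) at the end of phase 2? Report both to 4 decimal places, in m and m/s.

x = 0.1224, ẋ = 0.2355

phase 1: p=-0.0843, T=0.663, ωT=1.929728, cosh=3.516411, sinh=3.371224; start (x,ẋ)=(-0.065000, 0.030200) → end (x,ẋ)=(0.018546, 0.295573)
phase 2: p=0.0886, T=0.444, ωT=1.292306, cosh=1.957906, sinh=1.683269; start (x,ẋ)=(0.018546, 0.295573) → end (x,ẋ)=(0.122378, 0.235487)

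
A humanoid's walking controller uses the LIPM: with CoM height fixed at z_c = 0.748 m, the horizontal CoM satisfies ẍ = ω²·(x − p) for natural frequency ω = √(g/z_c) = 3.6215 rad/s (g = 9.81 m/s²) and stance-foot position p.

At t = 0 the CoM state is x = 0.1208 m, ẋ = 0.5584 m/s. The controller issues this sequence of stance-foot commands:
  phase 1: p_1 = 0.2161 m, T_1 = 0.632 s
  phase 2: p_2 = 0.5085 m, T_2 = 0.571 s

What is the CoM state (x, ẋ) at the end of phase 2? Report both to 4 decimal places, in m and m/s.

x = 1.6289, ẋ = 4.2029

phase 1: p=0.2161, T=0.632, ωT=2.288788, cosh=4.982183, sinh=4.880794; start (x,ẋ)=(0.120800, 0.558400) → end (x,ẋ)=(0.493869, 1.097548)
phase 2: p=0.5085, T=0.571, ωT=2.067877, cosh=4.017233, sinh=3.890779; start (x,ẋ)=(0.493869, 1.097548) → end (x,ẋ)=(1.628880, 4.202945)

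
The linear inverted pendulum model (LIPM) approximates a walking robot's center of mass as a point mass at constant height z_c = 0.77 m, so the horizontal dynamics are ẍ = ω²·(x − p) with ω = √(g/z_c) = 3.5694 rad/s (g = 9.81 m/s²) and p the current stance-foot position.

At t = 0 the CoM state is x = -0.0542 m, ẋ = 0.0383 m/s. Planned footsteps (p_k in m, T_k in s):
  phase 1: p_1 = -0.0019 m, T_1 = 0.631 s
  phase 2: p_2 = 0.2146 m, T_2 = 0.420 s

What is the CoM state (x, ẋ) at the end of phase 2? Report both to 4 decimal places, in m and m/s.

phase 1: p=-0.0019, T=0.631, ωT=2.252291, cosh=4.807329, sinh=4.702171; start (x,ẋ)=(-0.054200, 0.038300) → end (x,ẋ)=(-0.202869, -0.693679)
phase 2: p=0.2146, T=0.420, ωT=1.499148, cosh=2.350596, sinh=2.127276; start (x,ẋ)=(-0.202869, -0.693679) → end (x,ẋ)=(-1.180116, -4.800439)

x = -1.1801, ẋ = -4.8004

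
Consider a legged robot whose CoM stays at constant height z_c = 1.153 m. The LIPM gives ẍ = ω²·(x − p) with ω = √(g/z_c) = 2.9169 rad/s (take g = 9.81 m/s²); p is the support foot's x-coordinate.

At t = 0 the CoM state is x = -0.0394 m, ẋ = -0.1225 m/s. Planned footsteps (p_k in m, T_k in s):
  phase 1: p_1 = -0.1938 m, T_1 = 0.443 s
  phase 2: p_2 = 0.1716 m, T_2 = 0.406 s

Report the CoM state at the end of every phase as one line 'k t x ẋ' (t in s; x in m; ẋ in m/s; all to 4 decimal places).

phase 1: p=-0.1938, T=0.443, ωT=1.292187, cosh=1.957704, sinh=1.683035; start (x,ẋ)=(-0.039400, -0.122500) → end (x,ẋ)=(0.037788, 0.518169)
phase 2: p=0.1716, T=0.406, ωT=1.184261, cosh=1.787122, sinh=1.481150; start (x,ẋ)=(0.037788, 0.518169) → end (x,ẋ)=(0.195578, 0.347912)

1 0.4430 0.0378 0.5182
2 0.8490 0.1956 0.3479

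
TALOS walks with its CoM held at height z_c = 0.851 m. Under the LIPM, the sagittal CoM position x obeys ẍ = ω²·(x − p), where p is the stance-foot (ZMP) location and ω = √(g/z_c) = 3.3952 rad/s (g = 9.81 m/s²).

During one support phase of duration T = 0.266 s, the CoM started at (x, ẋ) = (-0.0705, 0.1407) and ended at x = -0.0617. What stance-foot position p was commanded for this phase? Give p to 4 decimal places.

p = 0.0073

ωT = 3.3952·0.266 = 0.903123; cosh(ωT) = 1.436299, sinh(ωT) = 1.030998
x(T) = p + (x₀−p)·cosh(ωT) + (ẋ₀/ω)·sinh(ωT) ⇒ p·(1 − cosh) = x(T) − x₀·cosh − (ẋ₀/ω)·sinh
numerator   = -0.0617 − (-0.0705)·1.436299 − (0.1407/3.3952)·1.030998 = -0.003166
denominator = 1 − 1.436299 = -0.436299
p = -0.003166 / -0.436299 = 0.0073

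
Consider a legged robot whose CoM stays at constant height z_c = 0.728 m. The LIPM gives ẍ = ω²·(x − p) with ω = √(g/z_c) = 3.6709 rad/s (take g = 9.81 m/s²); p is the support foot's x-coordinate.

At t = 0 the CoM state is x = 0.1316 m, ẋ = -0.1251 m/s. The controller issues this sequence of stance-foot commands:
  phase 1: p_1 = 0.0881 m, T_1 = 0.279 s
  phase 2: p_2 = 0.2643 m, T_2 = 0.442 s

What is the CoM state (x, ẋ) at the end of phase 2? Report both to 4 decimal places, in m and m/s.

x = -0.1302, ẋ = -1.3407

phase 1: p=0.0881, T=0.279, ωT=1.024181, cosh=1.571952, sinh=1.212862; start (x,ẋ)=(0.131600, -0.125100) → end (x,ẋ)=(0.115147, -0.002976)
phase 2: p=0.2643, T=0.442, ωT=1.622538, cosh=2.631664, sinh=2.434267; start (x,ẋ)=(0.115147, -0.002976) → end (x,ẋ)=(-0.130194, -1.340657)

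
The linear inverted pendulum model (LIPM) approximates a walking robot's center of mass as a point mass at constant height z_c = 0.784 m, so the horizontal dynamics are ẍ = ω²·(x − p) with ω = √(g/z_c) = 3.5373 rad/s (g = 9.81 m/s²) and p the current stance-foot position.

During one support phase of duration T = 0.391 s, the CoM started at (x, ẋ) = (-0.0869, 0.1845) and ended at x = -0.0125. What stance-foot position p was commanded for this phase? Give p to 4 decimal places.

ωT = 3.5373·0.391 = 1.383084; cosh(ωT) = 2.118992, sinh(ωT) = 1.868188
x(T) = p + (x₀−p)·cosh(ωT) + (ẋ₀/ω)·sinh(ωT) ⇒ p·(1 − cosh) = x(T) − x₀·cosh − (ẋ₀/ω)·sinh
numerator   = -0.0125 − (-0.0869)·2.118992 − (0.1845/3.5373)·1.868188 = 0.074199
denominator = 1 − 2.118992 = -1.118992
p = 0.074199 / -1.118992 = -0.0663

p = -0.0663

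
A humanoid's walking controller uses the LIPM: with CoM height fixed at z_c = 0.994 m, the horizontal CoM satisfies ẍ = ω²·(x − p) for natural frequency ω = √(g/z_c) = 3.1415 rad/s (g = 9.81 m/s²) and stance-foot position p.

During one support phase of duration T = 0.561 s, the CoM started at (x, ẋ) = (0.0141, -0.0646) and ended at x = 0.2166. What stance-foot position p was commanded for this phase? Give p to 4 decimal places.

p = -0.1163

ωT = 3.1415·0.561 = 1.762382; cosh(ωT) = 2.998966, sinh(ωT) = 2.827330
x(T) = p + (x₀−p)·cosh(ωT) + (ẋ₀/ω)·sinh(ωT) ⇒ p·(1 − cosh) = x(T) − x₀·cosh − (ẋ₀/ω)·sinh
numerator   = 0.2166 − (0.0141)·2.998966 − (-0.0646/3.1415)·2.827330 = 0.232454
denominator = 1 − 2.998966 = -1.998966
p = 0.232454 / -1.998966 = -0.1163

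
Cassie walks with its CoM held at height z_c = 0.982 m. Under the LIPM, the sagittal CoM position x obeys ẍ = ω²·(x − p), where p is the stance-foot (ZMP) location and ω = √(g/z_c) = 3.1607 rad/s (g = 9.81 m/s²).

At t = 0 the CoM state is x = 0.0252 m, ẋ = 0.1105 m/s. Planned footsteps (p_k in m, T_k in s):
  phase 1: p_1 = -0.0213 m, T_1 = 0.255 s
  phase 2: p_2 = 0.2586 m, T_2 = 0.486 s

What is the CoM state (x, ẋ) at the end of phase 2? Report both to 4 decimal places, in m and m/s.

phase 1: p=-0.0213, T=0.255, ωT=0.805978, cosh=1.342768, sinh=0.896118; start (x,ẋ)=(0.025200, 0.110500) → end (x,ẋ)=(0.072468, 0.280081)
phase 2: p=0.2586, T=0.486, ωT=1.536100, cosh=2.430827, sinh=2.215608; start (x,ẋ)=(0.072468, 0.280081) → end (x,ẋ)=(0.002477, -0.622634)

x = 0.0025, ẋ = -0.6226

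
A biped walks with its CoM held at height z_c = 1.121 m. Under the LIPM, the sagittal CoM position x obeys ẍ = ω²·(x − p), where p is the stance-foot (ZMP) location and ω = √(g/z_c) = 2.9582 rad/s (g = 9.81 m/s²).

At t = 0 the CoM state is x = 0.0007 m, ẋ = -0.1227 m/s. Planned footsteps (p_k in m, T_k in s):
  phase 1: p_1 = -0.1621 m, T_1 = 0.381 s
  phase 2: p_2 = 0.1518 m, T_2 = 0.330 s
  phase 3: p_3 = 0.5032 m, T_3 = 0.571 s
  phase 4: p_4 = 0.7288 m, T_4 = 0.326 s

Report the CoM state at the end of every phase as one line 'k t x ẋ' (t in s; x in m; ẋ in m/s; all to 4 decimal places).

1 0.3810 0.0582 0.4560
2 0.7110 0.1855 0.3759
3 1.2820 -0.0539 -1.4051
4 1.6080 -0.9795 -4.7063

phase 1: p=-0.1621, T=0.381, ωT=1.127074, cosh=1.705296, sinh=1.381316; start (x,ẋ)=(0.000700, -0.122700) → end (x,ẋ)=(0.058228, 0.455995)
phase 2: p=0.1518, T=0.330, ωT=0.976206, cosh=1.515552, sinh=1.138814; start (x,ẋ)=(0.058228, 0.455995) → end (x,ẋ)=(0.185531, 0.375855)
phase 3: p=0.5032, T=0.571, ωT=1.689132, cosh=2.799730, sinh=2.615050; start (x,ẋ)=(0.185531, 0.375855) → end (x,ẋ)=(-0.053932, -1.405145)
phase 4: p=0.7288, T=0.326, ωT=0.964373, cosh=1.502183, sinh=1.120960; start (x,ẋ)=(-0.053932, -1.405145) → end (x,ẋ)=(-0.979462, -4.706343)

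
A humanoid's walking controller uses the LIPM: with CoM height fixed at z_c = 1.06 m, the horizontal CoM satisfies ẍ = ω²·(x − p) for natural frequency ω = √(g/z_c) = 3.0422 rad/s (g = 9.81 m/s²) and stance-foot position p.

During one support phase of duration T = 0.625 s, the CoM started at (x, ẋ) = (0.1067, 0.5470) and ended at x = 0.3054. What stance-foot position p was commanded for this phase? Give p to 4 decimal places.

ωT = 3.0422·0.625 = 1.901375; cosh(ωT) = 3.422228, sinh(ωT) = 3.272865
x(T) = p + (x₀−p)·cosh(ωT) + (ẋ₀/ω)·sinh(ωT) ⇒ p·(1 − cosh) = x(T) − x₀·cosh − (ẋ₀/ω)·sinh
numerator   = 0.3054 − (0.1067)·3.422228 − (0.5470/3.0422)·3.272865 = -0.648226
denominator = 1 − 3.422228 = -2.422228
p = -0.648226 / -2.422228 = 0.2676

p = 0.2676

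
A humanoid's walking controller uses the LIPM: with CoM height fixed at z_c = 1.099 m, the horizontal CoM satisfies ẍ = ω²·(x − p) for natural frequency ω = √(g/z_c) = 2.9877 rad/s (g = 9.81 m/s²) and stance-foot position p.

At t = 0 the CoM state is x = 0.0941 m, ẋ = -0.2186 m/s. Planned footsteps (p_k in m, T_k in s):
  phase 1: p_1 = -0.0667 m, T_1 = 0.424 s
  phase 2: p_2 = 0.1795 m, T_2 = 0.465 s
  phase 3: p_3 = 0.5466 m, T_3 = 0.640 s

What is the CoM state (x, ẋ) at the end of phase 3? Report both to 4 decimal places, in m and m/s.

x = 0.1543, ẋ = -0.9901

phase 1: p=-0.0667, T=0.424, ωT=1.266785, cosh=1.915579, sinh=1.633843; start (x,ẋ)=(0.094100, -0.218600) → end (x,ẋ)=(0.121782, 0.366189)
phase 2: p=0.1795, T=0.465, ωT=1.389280, cosh=2.130608, sinh=1.881354; start (x,ẋ)=(0.121782, 0.366189) → end (x,ẋ)=(0.287115, 0.455778)
phase 3: p=0.5466, T=0.640, ωT=1.912128, cosh=3.457620, sinh=3.309855; start (x,ẋ)=(0.287115, 0.455778) → end (x,ẋ)=(0.154324, -0.990099)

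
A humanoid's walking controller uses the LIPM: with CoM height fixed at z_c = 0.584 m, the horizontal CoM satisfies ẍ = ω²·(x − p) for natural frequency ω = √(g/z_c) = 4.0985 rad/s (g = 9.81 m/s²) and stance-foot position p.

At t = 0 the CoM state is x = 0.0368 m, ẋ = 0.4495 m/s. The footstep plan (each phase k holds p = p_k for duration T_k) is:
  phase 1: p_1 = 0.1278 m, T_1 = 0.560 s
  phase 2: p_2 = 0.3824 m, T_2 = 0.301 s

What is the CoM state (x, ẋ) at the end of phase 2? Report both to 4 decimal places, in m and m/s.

phase 1: p=0.1278, T=0.560, ωT=2.295160, cosh=5.013385, sinh=4.912639; start (x,ẋ)=(0.036800, 0.449500) → end (x,ẋ)=(0.210372, 0.421281)
phase 2: p=0.3824, T=0.301, ωT=1.233648, cosh=1.862481, sinh=1.571253; start (x,ẋ)=(0.210372, 0.421281) → end (x,ẋ)=(0.223509, -0.323193)

x = 0.2235, ẋ = -0.3232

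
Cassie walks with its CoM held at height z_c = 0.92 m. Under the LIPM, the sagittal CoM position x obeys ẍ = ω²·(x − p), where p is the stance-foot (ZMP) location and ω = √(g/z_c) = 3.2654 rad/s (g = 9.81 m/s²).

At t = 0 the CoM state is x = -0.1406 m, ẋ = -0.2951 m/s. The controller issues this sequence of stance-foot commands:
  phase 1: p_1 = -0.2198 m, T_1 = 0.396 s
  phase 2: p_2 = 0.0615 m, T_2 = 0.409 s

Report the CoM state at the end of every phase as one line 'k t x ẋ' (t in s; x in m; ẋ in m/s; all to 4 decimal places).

phase 1: p=-0.2198, T=0.396, ωT=1.293098, cosh=1.959240, sinh=1.684820; start (x,ẋ)=(-0.140600, -0.295100) → end (x,ẋ)=(-0.216888, -0.142444)
phase 2: p=0.0615, T=0.409, ωT=1.335549, cosh=2.032548, sinh=1.769534; start (x,ẋ)=(-0.216888, -0.142444) → end (x,ẋ)=(-0.581529, -1.898118)

1 0.3960 -0.2169 -0.1424
2 0.8050 -0.5815 -1.8981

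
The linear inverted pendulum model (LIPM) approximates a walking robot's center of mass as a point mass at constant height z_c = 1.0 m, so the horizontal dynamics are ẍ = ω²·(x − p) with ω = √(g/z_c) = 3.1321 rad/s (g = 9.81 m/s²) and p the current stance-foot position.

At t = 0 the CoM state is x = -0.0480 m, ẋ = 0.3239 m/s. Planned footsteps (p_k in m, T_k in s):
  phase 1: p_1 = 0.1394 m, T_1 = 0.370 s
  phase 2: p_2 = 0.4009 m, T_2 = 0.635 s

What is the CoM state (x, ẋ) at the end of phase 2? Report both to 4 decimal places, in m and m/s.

x = -1.5564, ẋ = -5.9794

phase 1: p=0.1394, T=0.370, ωT=1.158877, cosh=1.750096, sinh=1.436257; start (x,ẋ)=(-0.048000, 0.323900) → end (x,ẋ)=(-0.040040, -0.276163)
phase 2: p=0.4009, T=0.635, ωT=1.988884, cosh=3.722109, sinh=3.585261; start (x,ẋ)=(-0.040040, -0.276163) → end (x,ẋ)=(-1.556447, -5.979402)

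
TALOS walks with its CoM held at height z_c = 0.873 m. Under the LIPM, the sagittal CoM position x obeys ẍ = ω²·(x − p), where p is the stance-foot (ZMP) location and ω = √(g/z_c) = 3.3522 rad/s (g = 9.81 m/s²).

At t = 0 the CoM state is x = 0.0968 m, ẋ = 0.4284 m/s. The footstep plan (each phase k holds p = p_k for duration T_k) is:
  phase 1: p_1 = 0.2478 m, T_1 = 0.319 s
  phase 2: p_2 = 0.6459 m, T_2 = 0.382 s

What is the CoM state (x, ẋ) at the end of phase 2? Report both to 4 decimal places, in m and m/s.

x = -0.2606, ẋ = -2.5789

phase 1: p=0.2478, T=0.319, ωT=1.069352, cosh=1.628361, sinh=1.285130; start (x,ẋ)=(0.096800, 0.428400) → end (x,ẋ)=(0.166153, 0.047080)
phase 2: p=0.6459, T=0.382, ωT=1.280540, cosh=1.938235, sinh=1.660348; start (x,ẋ)=(0.166153, 0.047080) → end (x,ẋ)=(-0.260644, -2.578934)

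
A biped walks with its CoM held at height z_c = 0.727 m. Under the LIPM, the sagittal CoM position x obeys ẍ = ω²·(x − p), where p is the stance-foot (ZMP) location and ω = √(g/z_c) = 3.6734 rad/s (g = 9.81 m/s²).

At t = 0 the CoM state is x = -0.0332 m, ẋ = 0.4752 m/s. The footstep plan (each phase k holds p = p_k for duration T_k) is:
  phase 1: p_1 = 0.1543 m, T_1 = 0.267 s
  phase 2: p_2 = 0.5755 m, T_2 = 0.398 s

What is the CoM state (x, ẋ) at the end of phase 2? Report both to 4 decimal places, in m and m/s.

x = -0.7302, ẋ = -4.3366

phase 1: p=0.1543, T=0.267, ωT=0.980798, cosh=1.520797, sinh=1.145785; start (x,ẋ)=(-0.033200, 0.475200) → end (x,ẋ)=(0.017372, -0.066491)
phase 2: p=0.5755, T=0.398, ωT=1.462013, cosh=2.273203, sinh=2.041434; start (x,ẋ)=(0.017372, -0.066491) → end (x,ẋ)=(-0.730189, -4.336551)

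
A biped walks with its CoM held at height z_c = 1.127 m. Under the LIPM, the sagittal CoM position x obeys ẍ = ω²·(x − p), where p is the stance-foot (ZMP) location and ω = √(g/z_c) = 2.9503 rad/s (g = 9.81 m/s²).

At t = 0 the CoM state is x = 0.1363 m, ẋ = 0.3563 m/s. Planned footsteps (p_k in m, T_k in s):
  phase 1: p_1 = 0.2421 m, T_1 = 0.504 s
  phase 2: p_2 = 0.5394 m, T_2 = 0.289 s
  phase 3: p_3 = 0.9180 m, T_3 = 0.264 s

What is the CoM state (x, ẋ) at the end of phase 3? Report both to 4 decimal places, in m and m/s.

phase 1: p=0.2421, T=0.504, ωT=1.486951, cosh=2.324825, sinh=2.098764; start (x,ẋ)=(0.136300, 0.356300) → end (x,ẋ)=(0.249596, 0.173223)
phase 2: p=0.5394, T=0.289, ωT=0.852637, cosh=1.386057, sinh=0.959767; start (x,ẋ)=(0.249596, 0.173223) → end (x,ẋ)=(0.194066, -0.580513)
phase 3: p=0.9180, T=0.264, ωT=0.778879, cosh=1.318974, sinh=0.860054; start (x,ẋ)=(0.194066, -0.580513) → end (x,ẋ)=(-0.206078, -2.602604)

x = -0.2061, ẋ = -2.6026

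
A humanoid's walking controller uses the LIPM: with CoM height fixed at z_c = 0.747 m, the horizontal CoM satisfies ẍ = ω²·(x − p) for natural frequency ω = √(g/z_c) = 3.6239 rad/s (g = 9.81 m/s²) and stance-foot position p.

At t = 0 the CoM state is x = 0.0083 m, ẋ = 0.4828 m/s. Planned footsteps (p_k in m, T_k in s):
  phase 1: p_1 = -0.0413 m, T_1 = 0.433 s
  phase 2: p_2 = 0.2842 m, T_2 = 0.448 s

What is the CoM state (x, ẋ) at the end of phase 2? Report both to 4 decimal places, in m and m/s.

x = 1.6513, ẋ = 5.1993

phase 1: p=-0.0413, T=0.433, ωT=1.569149, cosh=2.505390, sinh=2.297168; start (x,ẋ)=(0.008300, 0.482800) → end (x,ẋ)=(0.389011, 1.622508)
phase 2: p=0.2842, T=0.448, ωT=1.623507, cosh=2.634025, sinh=2.436819; start (x,ẋ)=(0.389011, 1.622508) → end (x,ẋ)=(1.651298, 5.199292)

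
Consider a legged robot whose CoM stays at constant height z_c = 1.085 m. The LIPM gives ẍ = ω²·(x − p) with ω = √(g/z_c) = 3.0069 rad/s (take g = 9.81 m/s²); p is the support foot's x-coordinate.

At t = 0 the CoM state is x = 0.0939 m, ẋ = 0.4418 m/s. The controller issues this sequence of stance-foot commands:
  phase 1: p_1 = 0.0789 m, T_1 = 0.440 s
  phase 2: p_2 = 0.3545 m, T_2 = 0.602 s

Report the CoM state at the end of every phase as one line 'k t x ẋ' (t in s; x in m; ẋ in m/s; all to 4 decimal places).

1 0.4400 0.3653 0.9669
2 1.0420 1.3448 3.1307

phase 1: p=0.0789, T=0.440, ωT=1.323036, cosh=2.010565, sinh=1.744239; start (x,ẋ)=(0.093900, 0.441800) → end (x,ẋ)=(0.365337, 0.966939)
phase 2: p=0.3545, T=0.602, ωT=1.810154, cosh=3.137508, sinh=2.973879; start (x,ẋ)=(0.365337, 0.966939) → end (x,ẋ)=(1.344822, 3.130687)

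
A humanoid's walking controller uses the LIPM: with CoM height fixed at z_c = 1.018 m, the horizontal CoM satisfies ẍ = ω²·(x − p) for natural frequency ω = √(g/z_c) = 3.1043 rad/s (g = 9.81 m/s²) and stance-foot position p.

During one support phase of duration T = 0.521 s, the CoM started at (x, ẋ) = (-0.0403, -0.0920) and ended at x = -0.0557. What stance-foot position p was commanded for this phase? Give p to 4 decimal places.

ωT = 3.1043·0.521 = 1.617340; cosh(ωT) = 2.619047, sinh(ωT) = 2.420621
x(T) = p + (x₀−p)·cosh(ωT) + (ẋ₀/ω)·sinh(ωT) ⇒ p·(1 − cosh) = x(T) − x₀·cosh − (ẋ₀/ω)·sinh
numerator   = -0.0557 − (-0.0403)·2.619047 − (-0.0920/3.1043)·2.420621 = 0.121586
denominator = 1 − 2.619047 = -1.619047
p = 0.121586 / -1.619047 = -0.0751

p = -0.0751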